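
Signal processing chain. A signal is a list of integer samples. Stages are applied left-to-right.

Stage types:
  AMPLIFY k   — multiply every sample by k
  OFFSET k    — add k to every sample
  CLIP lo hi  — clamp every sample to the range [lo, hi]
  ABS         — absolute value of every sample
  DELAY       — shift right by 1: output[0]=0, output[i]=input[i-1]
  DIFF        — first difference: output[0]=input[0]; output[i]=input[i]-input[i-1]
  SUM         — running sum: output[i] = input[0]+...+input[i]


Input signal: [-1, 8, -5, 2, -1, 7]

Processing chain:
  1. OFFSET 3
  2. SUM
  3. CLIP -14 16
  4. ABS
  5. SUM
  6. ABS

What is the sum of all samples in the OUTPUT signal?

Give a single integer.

Answer: 217

Derivation:
Input: [-1, 8, -5, 2, -1, 7]
Stage 1 (OFFSET 3): -1+3=2, 8+3=11, -5+3=-2, 2+3=5, -1+3=2, 7+3=10 -> [2, 11, -2, 5, 2, 10]
Stage 2 (SUM): sum[0..0]=2, sum[0..1]=13, sum[0..2]=11, sum[0..3]=16, sum[0..4]=18, sum[0..5]=28 -> [2, 13, 11, 16, 18, 28]
Stage 3 (CLIP -14 16): clip(2,-14,16)=2, clip(13,-14,16)=13, clip(11,-14,16)=11, clip(16,-14,16)=16, clip(18,-14,16)=16, clip(28,-14,16)=16 -> [2, 13, 11, 16, 16, 16]
Stage 4 (ABS): |2|=2, |13|=13, |11|=11, |16|=16, |16|=16, |16|=16 -> [2, 13, 11, 16, 16, 16]
Stage 5 (SUM): sum[0..0]=2, sum[0..1]=15, sum[0..2]=26, sum[0..3]=42, sum[0..4]=58, sum[0..5]=74 -> [2, 15, 26, 42, 58, 74]
Stage 6 (ABS): |2|=2, |15|=15, |26|=26, |42|=42, |58|=58, |74|=74 -> [2, 15, 26, 42, 58, 74]
Output sum: 217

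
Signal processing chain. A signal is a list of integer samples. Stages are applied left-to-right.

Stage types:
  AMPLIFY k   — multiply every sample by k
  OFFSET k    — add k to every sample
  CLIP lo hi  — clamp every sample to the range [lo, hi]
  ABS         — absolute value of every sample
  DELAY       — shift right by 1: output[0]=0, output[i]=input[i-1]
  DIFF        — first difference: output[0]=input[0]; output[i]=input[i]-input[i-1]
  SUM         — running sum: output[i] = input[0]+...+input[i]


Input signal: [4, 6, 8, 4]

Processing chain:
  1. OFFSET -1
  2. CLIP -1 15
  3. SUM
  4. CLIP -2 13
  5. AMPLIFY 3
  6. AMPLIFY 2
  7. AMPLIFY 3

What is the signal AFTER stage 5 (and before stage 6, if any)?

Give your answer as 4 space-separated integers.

Input: [4, 6, 8, 4]
Stage 1 (OFFSET -1): 4+-1=3, 6+-1=5, 8+-1=7, 4+-1=3 -> [3, 5, 7, 3]
Stage 2 (CLIP -1 15): clip(3,-1,15)=3, clip(5,-1,15)=5, clip(7,-1,15)=7, clip(3,-1,15)=3 -> [3, 5, 7, 3]
Stage 3 (SUM): sum[0..0]=3, sum[0..1]=8, sum[0..2]=15, sum[0..3]=18 -> [3, 8, 15, 18]
Stage 4 (CLIP -2 13): clip(3,-2,13)=3, clip(8,-2,13)=8, clip(15,-2,13)=13, clip(18,-2,13)=13 -> [3, 8, 13, 13]
Stage 5 (AMPLIFY 3): 3*3=9, 8*3=24, 13*3=39, 13*3=39 -> [9, 24, 39, 39]

Answer: 9 24 39 39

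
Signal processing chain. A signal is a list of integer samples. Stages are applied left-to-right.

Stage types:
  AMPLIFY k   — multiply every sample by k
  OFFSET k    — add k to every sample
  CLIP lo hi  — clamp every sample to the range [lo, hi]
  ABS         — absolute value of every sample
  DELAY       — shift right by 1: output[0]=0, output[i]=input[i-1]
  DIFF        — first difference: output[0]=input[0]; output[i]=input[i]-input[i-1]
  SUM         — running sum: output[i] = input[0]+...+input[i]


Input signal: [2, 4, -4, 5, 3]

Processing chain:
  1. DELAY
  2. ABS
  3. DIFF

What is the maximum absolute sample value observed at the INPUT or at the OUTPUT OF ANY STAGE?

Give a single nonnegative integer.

Answer: 5

Derivation:
Input: [2, 4, -4, 5, 3] (max |s|=5)
Stage 1 (DELAY): [0, 2, 4, -4, 5] = [0, 2, 4, -4, 5] -> [0, 2, 4, -4, 5] (max |s|=5)
Stage 2 (ABS): |0|=0, |2|=2, |4|=4, |-4|=4, |5|=5 -> [0, 2, 4, 4, 5] (max |s|=5)
Stage 3 (DIFF): s[0]=0, 2-0=2, 4-2=2, 4-4=0, 5-4=1 -> [0, 2, 2, 0, 1] (max |s|=2)
Overall max amplitude: 5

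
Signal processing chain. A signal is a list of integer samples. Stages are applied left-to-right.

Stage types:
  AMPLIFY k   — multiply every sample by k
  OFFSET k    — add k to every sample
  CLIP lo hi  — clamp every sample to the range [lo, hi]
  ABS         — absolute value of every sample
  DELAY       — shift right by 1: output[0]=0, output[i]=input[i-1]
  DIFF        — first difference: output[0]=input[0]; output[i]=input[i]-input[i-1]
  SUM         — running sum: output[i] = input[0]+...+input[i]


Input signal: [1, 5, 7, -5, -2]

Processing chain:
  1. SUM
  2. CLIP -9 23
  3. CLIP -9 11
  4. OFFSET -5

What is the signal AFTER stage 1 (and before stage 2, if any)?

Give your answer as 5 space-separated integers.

Input: [1, 5, 7, -5, -2]
Stage 1 (SUM): sum[0..0]=1, sum[0..1]=6, sum[0..2]=13, sum[0..3]=8, sum[0..4]=6 -> [1, 6, 13, 8, 6]

Answer: 1 6 13 8 6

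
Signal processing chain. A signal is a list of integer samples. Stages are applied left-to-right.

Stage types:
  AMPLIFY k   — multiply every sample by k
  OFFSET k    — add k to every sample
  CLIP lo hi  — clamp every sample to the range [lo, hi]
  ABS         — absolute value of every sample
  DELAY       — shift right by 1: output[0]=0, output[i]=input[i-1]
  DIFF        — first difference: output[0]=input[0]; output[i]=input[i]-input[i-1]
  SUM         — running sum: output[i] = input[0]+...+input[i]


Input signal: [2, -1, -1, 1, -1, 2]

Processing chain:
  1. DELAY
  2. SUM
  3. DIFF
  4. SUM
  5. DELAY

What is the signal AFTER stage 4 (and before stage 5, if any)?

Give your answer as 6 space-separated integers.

Input: [2, -1, -1, 1, -1, 2]
Stage 1 (DELAY): [0, 2, -1, -1, 1, -1] = [0, 2, -1, -1, 1, -1] -> [0, 2, -1, -1, 1, -1]
Stage 2 (SUM): sum[0..0]=0, sum[0..1]=2, sum[0..2]=1, sum[0..3]=0, sum[0..4]=1, sum[0..5]=0 -> [0, 2, 1, 0, 1, 0]
Stage 3 (DIFF): s[0]=0, 2-0=2, 1-2=-1, 0-1=-1, 1-0=1, 0-1=-1 -> [0, 2, -1, -1, 1, -1]
Stage 4 (SUM): sum[0..0]=0, sum[0..1]=2, sum[0..2]=1, sum[0..3]=0, sum[0..4]=1, sum[0..5]=0 -> [0, 2, 1, 0, 1, 0]

Answer: 0 2 1 0 1 0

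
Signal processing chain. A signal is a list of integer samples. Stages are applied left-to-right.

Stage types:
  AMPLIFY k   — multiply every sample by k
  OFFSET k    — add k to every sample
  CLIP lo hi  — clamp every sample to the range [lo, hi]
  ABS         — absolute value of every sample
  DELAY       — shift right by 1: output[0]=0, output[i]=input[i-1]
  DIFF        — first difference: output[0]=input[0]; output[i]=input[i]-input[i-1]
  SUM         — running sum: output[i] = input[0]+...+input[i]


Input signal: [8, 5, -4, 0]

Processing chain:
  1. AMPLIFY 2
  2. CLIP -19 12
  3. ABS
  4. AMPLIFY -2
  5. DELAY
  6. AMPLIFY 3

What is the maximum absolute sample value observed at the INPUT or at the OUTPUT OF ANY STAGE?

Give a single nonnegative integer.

Input: [8, 5, -4, 0] (max |s|=8)
Stage 1 (AMPLIFY 2): 8*2=16, 5*2=10, -4*2=-8, 0*2=0 -> [16, 10, -8, 0] (max |s|=16)
Stage 2 (CLIP -19 12): clip(16,-19,12)=12, clip(10,-19,12)=10, clip(-8,-19,12)=-8, clip(0,-19,12)=0 -> [12, 10, -8, 0] (max |s|=12)
Stage 3 (ABS): |12|=12, |10|=10, |-8|=8, |0|=0 -> [12, 10, 8, 0] (max |s|=12)
Stage 4 (AMPLIFY -2): 12*-2=-24, 10*-2=-20, 8*-2=-16, 0*-2=0 -> [-24, -20, -16, 0] (max |s|=24)
Stage 5 (DELAY): [0, -24, -20, -16] = [0, -24, -20, -16] -> [0, -24, -20, -16] (max |s|=24)
Stage 6 (AMPLIFY 3): 0*3=0, -24*3=-72, -20*3=-60, -16*3=-48 -> [0, -72, -60, -48] (max |s|=72)
Overall max amplitude: 72

Answer: 72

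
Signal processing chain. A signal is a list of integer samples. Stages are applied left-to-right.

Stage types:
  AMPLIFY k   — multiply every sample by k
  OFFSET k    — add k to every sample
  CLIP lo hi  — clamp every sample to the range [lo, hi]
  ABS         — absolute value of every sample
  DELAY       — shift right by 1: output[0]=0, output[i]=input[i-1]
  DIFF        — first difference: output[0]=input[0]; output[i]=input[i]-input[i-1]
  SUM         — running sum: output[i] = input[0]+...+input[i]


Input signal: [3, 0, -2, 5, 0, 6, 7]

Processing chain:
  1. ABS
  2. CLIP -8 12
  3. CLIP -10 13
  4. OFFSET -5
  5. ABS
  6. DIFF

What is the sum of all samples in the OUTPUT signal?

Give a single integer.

Input: [3, 0, -2, 5, 0, 6, 7]
Stage 1 (ABS): |3|=3, |0|=0, |-2|=2, |5|=5, |0|=0, |6|=6, |7|=7 -> [3, 0, 2, 5, 0, 6, 7]
Stage 2 (CLIP -8 12): clip(3,-8,12)=3, clip(0,-8,12)=0, clip(2,-8,12)=2, clip(5,-8,12)=5, clip(0,-8,12)=0, clip(6,-8,12)=6, clip(7,-8,12)=7 -> [3, 0, 2, 5, 0, 6, 7]
Stage 3 (CLIP -10 13): clip(3,-10,13)=3, clip(0,-10,13)=0, clip(2,-10,13)=2, clip(5,-10,13)=5, clip(0,-10,13)=0, clip(6,-10,13)=6, clip(7,-10,13)=7 -> [3, 0, 2, 5, 0, 6, 7]
Stage 4 (OFFSET -5): 3+-5=-2, 0+-5=-5, 2+-5=-3, 5+-5=0, 0+-5=-5, 6+-5=1, 7+-5=2 -> [-2, -5, -3, 0, -5, 1, 2]
Stage 5 (ABS): |-2|=2, |-5|=5, |-3|=3, |0|=0, |-5|=5, |1|=1, |2|=2 -> [2, 5, 3, 0, 5, 1, 2]
Stage 6 (DIFF): s[0]=2, 5-2=3, 3-5=-2, 0-3=-3, 5-0=5, 1-5=-4, 2-1=1 -> [2, 3, -2, -3, 5, -4, 1]
Output sum: 2

Answer: 2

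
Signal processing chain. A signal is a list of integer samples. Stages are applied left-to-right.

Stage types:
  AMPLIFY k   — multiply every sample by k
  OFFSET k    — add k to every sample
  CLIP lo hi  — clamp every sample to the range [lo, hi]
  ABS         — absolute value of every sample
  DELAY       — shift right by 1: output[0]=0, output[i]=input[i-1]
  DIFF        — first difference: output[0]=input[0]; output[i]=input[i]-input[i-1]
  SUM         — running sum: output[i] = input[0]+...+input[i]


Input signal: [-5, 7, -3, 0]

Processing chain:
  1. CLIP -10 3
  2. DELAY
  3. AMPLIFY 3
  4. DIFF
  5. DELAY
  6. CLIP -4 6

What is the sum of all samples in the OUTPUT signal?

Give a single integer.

Input: [-5, 7, -3, 0]
Stage 1 (CLIP -10 3): clip(-5,-10,3)=-5, clip(7,-10,3)=3, clip(-3,-10,3)=-3, clip(0,-10,3)=0 -> [-5, 3, -3, 0]
Stage 2 (DELAY): [0, -5, 3, -3] = [0, -5, 3, -3] -> [0, -5, 3, -3]
Stage 3 (AMPLIFY 3): 0*3=0, -5*3=-15, 3*3=9, -3*3=-9 -> [0, -15, 9, -9]
Stage 4 (DIFF): s[0]=0, -15-0=-15, 9--15=24, -9-9=-18 -> [0, -15, 24, -18]
Stage 5 (DELAY): [0, 0, -15, 24] = [0, 0, -15, 24] -> [0, 0, -15, 24]
Stage 6 (CLIP -4 6): clip(0,-4,6)=0, clip(0,-4,6)=0, clip(-15,-4,6)=-4, clip(24,-4,6)=6 -> [0, 0, -4, 6]
Output sum: 2

Answer: 2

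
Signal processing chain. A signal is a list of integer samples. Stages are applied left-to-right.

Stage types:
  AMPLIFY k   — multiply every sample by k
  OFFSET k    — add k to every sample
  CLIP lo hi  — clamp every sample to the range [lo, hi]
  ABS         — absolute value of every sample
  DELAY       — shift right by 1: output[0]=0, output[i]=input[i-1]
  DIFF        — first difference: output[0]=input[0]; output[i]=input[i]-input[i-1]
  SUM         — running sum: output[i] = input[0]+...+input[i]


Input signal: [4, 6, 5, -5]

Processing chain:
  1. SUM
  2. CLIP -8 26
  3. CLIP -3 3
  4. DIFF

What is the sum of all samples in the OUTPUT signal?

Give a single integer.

Input: [4, 6, 5, -5]
Stage 1 (SUM): sum[0..0]=4, sum[0..1]=10, sum[0..2]=15, sum[0..3]=10 -> [4, 10, 15, 10]
Stage 2 (CLIP -8 26): clip(4,-8,26)=4, clip(10,-8,26)=10, clip(15,-8,26)=15, clip(10,-8,26)=10 -> [4, 10, 15, 10]
Stage 3 (CLIP -3 3): clip(4,-3,3)=3, clip(10,-3,3)=3, clip(15,-3,3)=3, clip(10,-3,3)=3 -> [3, 3, 3, 3]
Stage 4 (DIFF): s[0]=3, 3-3=0, 3-3=0, 3-3=0 -> [3, 0, 0, 0]
Output sum: 3

Answer: 3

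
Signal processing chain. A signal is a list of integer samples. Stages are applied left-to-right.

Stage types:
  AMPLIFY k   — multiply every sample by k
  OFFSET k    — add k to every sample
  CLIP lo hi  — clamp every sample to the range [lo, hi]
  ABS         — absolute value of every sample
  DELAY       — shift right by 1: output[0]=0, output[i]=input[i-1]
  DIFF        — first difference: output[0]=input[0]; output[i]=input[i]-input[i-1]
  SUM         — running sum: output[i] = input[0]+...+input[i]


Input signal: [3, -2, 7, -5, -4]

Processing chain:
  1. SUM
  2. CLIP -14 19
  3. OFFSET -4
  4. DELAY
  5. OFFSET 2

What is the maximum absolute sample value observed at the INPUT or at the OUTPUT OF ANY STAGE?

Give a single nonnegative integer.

Input: [3, -2, 7, -5, -4] (max |s|=7)
Stage 1 (SUM): sum[0..0]=3, sum[0..1]=1, sum[0..2]=8, sum[0..3]=3, sum[0..4]=-1 -> [3, 1, 8, 3, -1] (max |s|=8)
Stage 2 (CLIP -14 19): clip(3,-14,19)=3, clip(1,-14,19)=1, clip(8,-14,19)=8, clip(3,-14,19)=3, clip(-1,-14,19)=-1 -> [3, 1, 8, 3, -1] (max |s|=8)
Stage 3 (OFFSET -4): 3+-4=-1, 1+-4=-3, 8+-4=4, 3+-4=-1, -1+-4=-5 -> [-1, -3, 4, -1, -5] (max |s|=5)
Stage 4 (DELAY): [0, -1, -3, 4, -1] = [0, -1, -3, 4, -1] -> [0, -1, -3, 4, -1] (max |s|=4)
Stage 5 (OFFSET 2): 0+2=2, -1+2=1, -3+2=-1, 4+2=6, -1+2=1 -> [2, 1, -1, 6, 1] (max |s|=6)
Overall max amplitude: 8

Answer: 8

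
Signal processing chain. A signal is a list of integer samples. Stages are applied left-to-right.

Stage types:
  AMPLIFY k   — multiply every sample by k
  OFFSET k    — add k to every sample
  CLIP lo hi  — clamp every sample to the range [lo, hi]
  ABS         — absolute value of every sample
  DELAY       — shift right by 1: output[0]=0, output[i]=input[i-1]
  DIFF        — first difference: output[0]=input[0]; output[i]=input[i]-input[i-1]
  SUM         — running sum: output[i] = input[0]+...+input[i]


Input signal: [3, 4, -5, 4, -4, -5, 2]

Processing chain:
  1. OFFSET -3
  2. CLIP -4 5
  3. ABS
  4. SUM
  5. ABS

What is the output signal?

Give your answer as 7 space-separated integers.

Answer: 0 1 5 6 10 14 15

Derivation:
Input: [3, 4, -5, 4, -4, -5, 2]
Stage 1 (OFFSET -3): 3+-3=0, 4+-3=1, -5+-3=-8, 4+-3=1, -4+-3=-7, -5+-3=-8, 2+-3=-1 -> [0, 1, -8, 1, -7, -8, -1]
Stage 2 (CLIP -4 5): clip(0,-4,5)=0, clip(1,-4,5)=1, clip(-8,-4,5)=-4, clip(1,-4,5)=1, clip(-7,-4,5)=-4, clip(-8,-4,5)=-4, clip(-1,-4,5)=-1 -> [0, 1, -4, 1, -4, -4, -1]
Stage 3 (ABS): |0|=0, |1|=1, |-4|=4, |1|=1, |-4|=4, |-4|=4, |-1|=1 -> [0, 1, 4, 1, 4, 4, 1]
Stage 4 (SUM): sum[0..0]=0, sum[0..1]=1, sum[0..2]=5, sum[0..3]=6, sum[0..4]=10, sum[0..5]=14, sum[0..6]=15 -> [0, 1, 5, 6, 10, 14, 15]
Stage 5 (ABS): |0|=0, |1|=1, |5|=5, |6|=6, |10|=10, |14|=14, |15|=15 -> [0, 1, 5, 6, 10, 14, 15]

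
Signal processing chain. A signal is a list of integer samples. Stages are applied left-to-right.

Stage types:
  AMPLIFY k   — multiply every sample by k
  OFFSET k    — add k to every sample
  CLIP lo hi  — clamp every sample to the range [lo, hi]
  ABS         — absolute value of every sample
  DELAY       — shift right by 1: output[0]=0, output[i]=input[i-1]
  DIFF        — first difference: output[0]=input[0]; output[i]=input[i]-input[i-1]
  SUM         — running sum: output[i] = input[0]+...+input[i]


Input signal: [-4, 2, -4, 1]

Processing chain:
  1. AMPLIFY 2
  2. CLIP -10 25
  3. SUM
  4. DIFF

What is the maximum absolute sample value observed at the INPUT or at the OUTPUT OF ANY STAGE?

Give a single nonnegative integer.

Answer: 12

Derivation:
Input: [-4, 2, -4, 1] (max |s|=4)
Stage 1 (AMPLIFY 2): -4*2=-8, 2*2=4, -4*2=-8, 1*2=2 -> [-8, 4, -8, 2] (max |s|=8)
Stage 2 (CLIP -10 25): clip(-8,-10,25)=-8, clip(4,-10,25)=4, clip(-8,-10,25)=-8, clip(2,-10,25)=2 -> [-8, 4, -8, 2] (max |s|=8)
Stage 3 (SUM): sum[0..0]=-8, sum[0..1]=-4, sum[0..2]=-12, sum[0..3]=-10 -> [-8, -4, -12, -10] (max |s|=12)
Stage 4 (DIFF): s[0]=-8, -4--8=4, -12--4=-8, -10--12=2 -> [-8, 4, -8, 2] (max |s|=8)
Overall max amplitude: 12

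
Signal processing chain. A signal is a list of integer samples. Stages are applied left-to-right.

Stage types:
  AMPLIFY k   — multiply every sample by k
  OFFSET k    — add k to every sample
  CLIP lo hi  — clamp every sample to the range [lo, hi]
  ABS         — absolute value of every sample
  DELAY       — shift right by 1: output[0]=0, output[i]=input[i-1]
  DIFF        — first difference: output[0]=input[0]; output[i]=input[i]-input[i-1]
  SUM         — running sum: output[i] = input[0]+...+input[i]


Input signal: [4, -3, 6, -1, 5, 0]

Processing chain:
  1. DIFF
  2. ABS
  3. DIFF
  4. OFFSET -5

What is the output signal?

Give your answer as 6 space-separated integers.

Input: [4, -3, 6, -1, 5, 0]
Stage 1 (DIFF): s[0]=4, -3-4=-7, 6--3=9, -1-6=-7, 5--1=6, 0-5=-5 -> [4, -7, 9, -7, 6, -5]
Stage 2 (ABS): |4|=4, |-7|=7, |9|=9, |-7|=7, |6|=6, |-5|=5 -> [4, 7, 9, 7, 6, 5]
Stage 3 (DIFF): s[0]=4, 7-4=3, 9-7=2, 7-9=-2, 6-7=-1, 5-6=-1 -> [4, 3, 2, -2, -1, -1]
Stage 4 (OFFSET -5): 4+-5=-1, 3+-5=-2, 2+-5=-3, -2+-5=-7, -1+-5=-6, -1+-5=-6 -> [-1, -2, -3, -7, -6, -6]

Answer: -1 -2 -3 -7 -6 -6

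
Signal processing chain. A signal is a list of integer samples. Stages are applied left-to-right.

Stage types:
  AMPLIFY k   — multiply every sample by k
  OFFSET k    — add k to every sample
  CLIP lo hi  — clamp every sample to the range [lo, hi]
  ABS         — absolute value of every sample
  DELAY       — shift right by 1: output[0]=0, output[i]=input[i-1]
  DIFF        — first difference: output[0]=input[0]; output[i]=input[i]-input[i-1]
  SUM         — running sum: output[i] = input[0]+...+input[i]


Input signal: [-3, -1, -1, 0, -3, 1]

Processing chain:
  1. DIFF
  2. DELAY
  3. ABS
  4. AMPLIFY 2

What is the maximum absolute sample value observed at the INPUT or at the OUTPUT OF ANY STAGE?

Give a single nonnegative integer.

Input: [-3, -1, -1, 0, -3, 1] (max |s|=3)
Stage 1 (DIFF): s[0]=-3, -1--3=2, -1--1=0, 0--1=1, -3-0=-3, 1--3=4 -> [-3, 2, 0, 1, -3, 4] (max |s|=4)
Stage 2 (DELAY): [0, -3, 2, 0, 1, -3] = [0, -3, 2, 0, 1, -3] -> [0, -3, 2, 0, 1, -3] (max |s|=3)
Stage 3 (ABS): |0|=0, |-3|=3, |2|=2, |0|=0, |1|=1, |-3|=3 -> [0, 3, 2, 0, 1, 3] (max |s|=3)
Stage 4 (AMPLIFY 2): 0*2=0, 3*2=6, 2*2=4, 0*2=0, 1*2=2, 3*2=6 -> [0, 6, 4, 0, 2, 6] (max |s|=6)
Overall max amplitude: 6

Answer: 6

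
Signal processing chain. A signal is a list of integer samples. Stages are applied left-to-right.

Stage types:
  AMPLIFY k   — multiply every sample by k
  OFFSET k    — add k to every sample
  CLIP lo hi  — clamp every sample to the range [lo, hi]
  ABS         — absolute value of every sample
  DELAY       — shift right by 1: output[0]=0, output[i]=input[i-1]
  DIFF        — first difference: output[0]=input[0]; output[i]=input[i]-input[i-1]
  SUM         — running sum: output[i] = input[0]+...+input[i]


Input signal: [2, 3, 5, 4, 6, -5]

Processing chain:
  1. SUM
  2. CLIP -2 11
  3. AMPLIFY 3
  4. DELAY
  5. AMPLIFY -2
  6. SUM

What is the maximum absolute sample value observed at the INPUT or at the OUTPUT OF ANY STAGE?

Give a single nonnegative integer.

Answer: 234

Derivation:
Input: [2, 3, 5, 4, 6, -5] (max |s|=6)
Stage 1 (SUM): sum[0..0]=2, sum[0..1]=5, sum[0..2]=10, sum[0..3]=14, sum[0..4]=20, sum[0..5]=15 -> [2, 5, 10, 14, 20, 15] (max |s|=20)
Stage 2 (CLIP -2 11): clip(2,-2,11)=2, clip(5,-2,11)=5, clip(10,-2,11)=10, clip(14,-2,11)=11, clip(20,-2,11)=11, clip(15,-2,11)=11 -> [2, 5, 10, 11, 11, 11] (max |s|=11)
Stage 3 (AMPLIFY 3): 2*3=6, 5*3=15, 10*3=30, 11*3=33, 11*3=33, 11*3=33 -> [6, 15, 30, 33, 33, 33] (max |s|=33)
Stage 4 (DELAY): [0, 6, 15, 30, 33, 33] = [0, 6, 15, 30, 33, 33] -> [0, 6, 15, 30, 33, 33] (max |s|=33)
Stage 5 (AMPLIFY -2): 0*-2=0, 6*-2=-12, 15*-2=-30, 30*-2=-60, 33*-2=-66, 33*-2=-66 -> [0, -12, -30, -60, -66, -66] (max |s|=66)
Stage 6 (SUM): sum[0..0]=0, sum[0..1]=-12, sum[0..2]=-42, sum[0..3]=-102, sum[0..4]=-168, sum[0..5]=-234 -> [0, -12, -42, -102, -168, -234] (max |s|=234)
Overall max amplitude: 234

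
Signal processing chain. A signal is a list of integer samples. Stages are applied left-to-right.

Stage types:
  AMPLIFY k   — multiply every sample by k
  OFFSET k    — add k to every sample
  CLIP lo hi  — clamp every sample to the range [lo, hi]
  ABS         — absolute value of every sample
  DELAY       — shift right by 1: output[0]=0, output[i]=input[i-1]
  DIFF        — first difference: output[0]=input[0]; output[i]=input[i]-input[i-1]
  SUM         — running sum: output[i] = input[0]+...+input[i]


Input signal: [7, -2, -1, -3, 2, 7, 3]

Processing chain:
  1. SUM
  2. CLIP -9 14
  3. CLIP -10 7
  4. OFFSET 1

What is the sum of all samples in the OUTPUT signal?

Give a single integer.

Input: [7, -2, -1, -3, 2, 7, 3]
Stage 1 (SUM): sum[0..0]=7, sum[0..1]=5, sum[0..2]=4, sum[0..3]=1, sum[0..4]=3, sum[0..5]=10, sum[0..6]=13 -> [7, 5, 4, 1, 3, 10, 13]
Stage 2 (CLIP -9 14): clip(7,-9,14)=7, clip(5,-9,14)=5, clip(4,-9,14)=4, clip(1,-9,14)=1, clip(3,-9,14)=3, clip(10,-9,14)=10, clip(13,-9,14)=13 -> [7, 5, 4, 1, 3, 10, 13]
Stage 3 (CLIP -10 7): clip(7,-10,7)=7, clip(5,-10,7)=5, clip(4,-10,7)=4, clip(1,-10,7)=1, clip(3,-10,7)=3, clip(10,-10,7)=7, clip(13,-10,7)=7 -> [7, 5, 4, 1, 3, 7, 7]
Stage 4 (OFFSET 1): 7+1=8, 5+1=6, 4+1=5, 1+1=2, 3+1=4, 7+1=8, 7+1=8 -> [8, 6, 5, 2, 4, 8, 8]
Output sum: 41

Answer: 41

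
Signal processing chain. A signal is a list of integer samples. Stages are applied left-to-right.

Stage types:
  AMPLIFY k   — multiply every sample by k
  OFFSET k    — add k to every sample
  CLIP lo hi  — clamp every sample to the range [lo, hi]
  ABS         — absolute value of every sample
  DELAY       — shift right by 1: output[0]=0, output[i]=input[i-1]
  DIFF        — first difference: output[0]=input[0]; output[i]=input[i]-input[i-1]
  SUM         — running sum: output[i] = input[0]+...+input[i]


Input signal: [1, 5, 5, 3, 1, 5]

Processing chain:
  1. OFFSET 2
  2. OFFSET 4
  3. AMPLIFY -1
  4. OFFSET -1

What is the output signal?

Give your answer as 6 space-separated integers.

Input: [1, 5, 5, 3, 1, 5]
Stage 1 (OFFSET 2): 1+2=3, 5+2=7, 5+2=7, 3+2=5, 1+2=3, 5+2=7 -> [3, 7, 7, 5, 3, 7]
Stage 2 (OFFSET 4): 3+4=7, 7+4=11, 7+4=11, 5+4=9, 3+4=7, 7+4=11 -> [7, 11, 11, 9, 7, 11]
Stage 3 (AMPLIFY -1): 7*-1=-7, 11*-1=-11, 11*-1=-11, 9*-1=-9, 7*-1=-7, 11*-1=-11 -> [-7, -11, -11, -9, -7, -11]
Stage 4 (OFFSET -1): -7+-1=-8, -11+-1=-12, -11+-1=-12, -9+-1=-10, -7+-1=-8, -11+-1=-12 -> [-8, -12, -12, -10, -8, -12]

Answer: -8 -12 -12 -10 -8 -12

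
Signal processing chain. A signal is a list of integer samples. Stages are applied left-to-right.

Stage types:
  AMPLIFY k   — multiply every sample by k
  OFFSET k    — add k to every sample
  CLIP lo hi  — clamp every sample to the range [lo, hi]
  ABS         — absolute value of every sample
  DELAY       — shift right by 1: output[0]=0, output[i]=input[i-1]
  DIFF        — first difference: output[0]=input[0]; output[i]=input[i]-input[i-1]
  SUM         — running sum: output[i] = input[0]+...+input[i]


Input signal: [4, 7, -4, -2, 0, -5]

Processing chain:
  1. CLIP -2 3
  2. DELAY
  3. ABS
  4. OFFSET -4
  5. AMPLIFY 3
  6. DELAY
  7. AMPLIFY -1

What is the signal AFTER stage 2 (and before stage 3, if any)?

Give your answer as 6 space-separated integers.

Input: [4, 7, -4, -2, 0, -5]
Stage 1 (CLIP -2 3): clip(4,-2,3)=3, clip(7,-2,3)=3, clip(-4,-2,3)=-2, clip(-2,-2,3)=-2, clip(0,-2,3)=0, clip(-5,-2,3)=-2 -> [3, 3, -2, -2, 0, -2]
Stage 2 (DELAY): [0, 3, 3, -2, -2, 0] = [0, 3, 3, -2, -2, 0] -> [0, 3, 3, -2, -2, 0]

Answer: 0 3 3 -2 -2 0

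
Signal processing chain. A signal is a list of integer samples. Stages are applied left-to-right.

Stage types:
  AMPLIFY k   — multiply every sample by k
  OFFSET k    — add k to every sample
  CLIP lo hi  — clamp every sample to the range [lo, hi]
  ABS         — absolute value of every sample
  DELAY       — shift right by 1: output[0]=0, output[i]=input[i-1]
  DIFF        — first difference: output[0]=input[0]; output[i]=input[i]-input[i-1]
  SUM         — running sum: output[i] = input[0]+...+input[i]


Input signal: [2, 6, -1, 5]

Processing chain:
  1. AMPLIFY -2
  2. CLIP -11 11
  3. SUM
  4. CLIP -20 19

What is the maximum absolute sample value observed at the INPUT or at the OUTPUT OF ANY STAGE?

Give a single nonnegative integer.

Input: [2, 6, -1, 5] (max |s|=6)
Stage 1 (AMPLIFY -2): 2*-2=-4, 6*-2=-12, -1*-2=2, 5*-2=-10 -> [-4, -12, 2, -10] (max |s|=12)
Stage 2 (CLIP -11 11): clip(-4,-11,11)=-4, clip(-12,-11,11)=-11, clip(2,-11,11)=2, clip(-10,-11,11)=-10 -> [-4, -11, 2, -10] (max |s|=11)
Stage 3 (SUM): sum[0..0]=-4, sum[0..1]=-15, sum[0..2]=-13, sum[0..3]=-23 -> [-4, -15, -13, -23] (max |s|=23)
Stage 4 (CLIP -20 19): clip(-4,-20,19)=-4, clip(-15,-20,19)=-15, clip(-13,-20,19)=-13, clip(-23,-20,19)=-20 -> [-4, -15, -13, -20] (max |s|=20)
Overall max amplitude: 23

Answer: 23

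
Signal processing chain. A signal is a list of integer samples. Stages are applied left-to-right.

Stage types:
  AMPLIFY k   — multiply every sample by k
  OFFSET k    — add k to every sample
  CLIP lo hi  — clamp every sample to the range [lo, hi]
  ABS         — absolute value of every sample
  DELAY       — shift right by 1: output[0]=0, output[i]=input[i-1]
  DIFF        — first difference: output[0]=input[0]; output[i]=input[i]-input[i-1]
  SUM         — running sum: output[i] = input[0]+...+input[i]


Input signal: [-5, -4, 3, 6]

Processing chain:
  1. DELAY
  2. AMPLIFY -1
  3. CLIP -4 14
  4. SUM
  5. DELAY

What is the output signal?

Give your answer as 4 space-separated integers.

Input: [-5, -4, 3, 6]
Stage 1 (DELAY): [0, -5, -4, 3] = [0, -5, -4, 3] -> [0, -5, -4, 3]
Stage 2 (AMPLIFY -1): 0*-1=0, -5*-1=5, -4*-1=4, 3*-1=-3 -> [0, 5, 4, -3]
Stage 3 (CLIP -4 14): clip(0,-4,14)=0, clip(5,-4,14)=5, clip(4,-4,14)=4, clip(-3,-4,14)=-3 -> [0, 5, 4, -3]
Stage 4 (SUM): sum[0..0]=0, sum[0..1]=5, sum[0..2]=9, sum[0..3]=6 -> [0, 5, 9, 6]
Stage 5 (DELAY): [0, 0, 5, 9] = [0, 0, 5, 9] -> [0, 0, 5, 9]

Answer: 0 0 5 9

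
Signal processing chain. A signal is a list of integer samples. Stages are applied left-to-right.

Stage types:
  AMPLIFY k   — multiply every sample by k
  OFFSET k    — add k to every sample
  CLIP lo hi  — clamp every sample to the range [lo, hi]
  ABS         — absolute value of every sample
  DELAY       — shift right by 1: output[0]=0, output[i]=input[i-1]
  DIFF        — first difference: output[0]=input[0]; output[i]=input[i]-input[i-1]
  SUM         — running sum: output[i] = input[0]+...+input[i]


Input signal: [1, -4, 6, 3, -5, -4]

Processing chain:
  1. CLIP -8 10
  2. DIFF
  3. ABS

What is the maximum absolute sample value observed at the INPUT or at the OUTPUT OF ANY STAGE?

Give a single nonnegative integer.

Answer: 10

Derivation:
Input: [1, -4, 6, 3, -5, -4] (max |s|=6)
Stage 1 (CLIP -8 10): clip(1,-8,10)=1, clip(-4,-8,10)=-4, clip(6,-8,10)=6, clip(3,-8,10)=3, clip(-5,-8,10)=-5, clip(-4,-8,10)=-4 -> [1, -4, 6, 3, -5, -4] (max |s|=6)
Stage 2 (DIFF): s[0]=1, -4-1=-5, 6--4=10, 3-6=-3, -5-3=-8, -4--5=1 -> [1, -5, 10, -3, -8, 1] (max |s|=10)
Stage 3 (ABS): |1|=1, |-5|=5, |10|=10, |-3|=3, |-8|=8, |1|=1 -> [1, 5, 10, 3, 8, 1] (max |s|=10)
Overall max amplitude: 10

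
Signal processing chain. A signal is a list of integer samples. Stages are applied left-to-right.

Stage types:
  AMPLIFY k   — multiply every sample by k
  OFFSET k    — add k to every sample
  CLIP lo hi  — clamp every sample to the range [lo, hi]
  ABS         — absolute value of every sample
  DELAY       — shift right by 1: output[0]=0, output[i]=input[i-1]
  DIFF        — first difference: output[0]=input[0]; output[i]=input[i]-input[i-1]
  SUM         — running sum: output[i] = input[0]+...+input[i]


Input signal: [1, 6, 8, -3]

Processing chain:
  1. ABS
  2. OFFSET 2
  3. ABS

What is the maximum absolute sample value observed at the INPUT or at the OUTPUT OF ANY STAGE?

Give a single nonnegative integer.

Answer: 10

Derivation:
Input: [1, 6, 8, -3] (max |s|=8)
Stage 1 (ABS): |1|=1, |6|=6, |8|=8, |-3|=3 -> [1, 6, 8, 3] (max |s|=8)
Stage 2 (OFFSET 2): 1+2=3, 6+2=8, 8+2=10, 3+2=5 -> [3, 8, 10, 5] (max |s|=10)
Stage 3 (ABS): |3|=3, |8|=8, |10|=10, |5|=5 -> [3, 8, 10, 5] (max |s|=10)
Overall max amplitude: 10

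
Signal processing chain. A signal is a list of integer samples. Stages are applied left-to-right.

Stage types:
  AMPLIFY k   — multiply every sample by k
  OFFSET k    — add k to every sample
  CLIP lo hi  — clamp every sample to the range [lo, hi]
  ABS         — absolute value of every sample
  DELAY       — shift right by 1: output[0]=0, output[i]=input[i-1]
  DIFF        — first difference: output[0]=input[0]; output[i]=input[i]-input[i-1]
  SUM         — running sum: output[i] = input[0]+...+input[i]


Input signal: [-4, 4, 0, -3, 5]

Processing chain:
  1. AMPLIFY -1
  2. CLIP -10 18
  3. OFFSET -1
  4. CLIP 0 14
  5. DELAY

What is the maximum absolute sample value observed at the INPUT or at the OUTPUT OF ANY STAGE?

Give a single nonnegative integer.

Answer: 6

Derivation:
Input: [-4, 4, 0, -3, 5] (max |s|=5)
Stage 1 (AMPLIFY -1): -4*-1=4, 4*-1=-4, 0*-1=0, -3*-1=3, 5*-1=-5 -> [4, -4, 0, 3, -5] (max |s|=5)
Stage 2 (CLIP -10 18): clip(4,-10,18)=4, clip(-4,-10,18)=-4, clip(0,-10,18)=0, clip(3,-10,18)=3, clip(-5,-10,18)=-5 -> [4, -4, 0, 3, -5] (max |s|=5)
Stage 3 (OFFSET -1): 4+-1=3, -4+-1=-5, 0+-1=-1, 3+-1=2, -5+-1=-6 -> [3, -5, -1, 2, -6] (max |s|=6)
Stage 4 (CLIP 0 14): clip(3,0,14)=3, clip(-5,0,14)=0, clip(-1,0,14)=0, clip(2,0,14)=2, clip(-6,0,14)=0 -> [3, 0, 0, 2, 0] (max |s|=3)
Stage 5 (DELAY): [0, 3, 0, 0, 2] = [0, 3, 0, 0, 2] -> [0, 3, 0, 0, 2] (max |s|=3)
Overall max amplitude: 6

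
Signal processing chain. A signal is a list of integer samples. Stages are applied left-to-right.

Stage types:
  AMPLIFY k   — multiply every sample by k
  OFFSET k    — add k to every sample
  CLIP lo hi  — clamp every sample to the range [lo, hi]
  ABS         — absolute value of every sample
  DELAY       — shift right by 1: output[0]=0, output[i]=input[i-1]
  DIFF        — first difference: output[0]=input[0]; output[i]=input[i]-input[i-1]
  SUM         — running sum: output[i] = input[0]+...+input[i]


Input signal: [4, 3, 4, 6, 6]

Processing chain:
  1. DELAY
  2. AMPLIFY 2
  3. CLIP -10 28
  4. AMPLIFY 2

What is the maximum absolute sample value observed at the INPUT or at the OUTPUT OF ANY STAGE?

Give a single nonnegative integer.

Input: [4, 3, 4, 6, 6] (max |s|=6)
Stage 1 (DELAY): [0, 4, 3, 4, 6] = [0, 4, 3, 4, 6] -> [0, 4, 3, 4, 6] (max |s|=6)
Stage 2 (AMPLIFY 2): 0*2=0, 4*2=8, 3*2=6, 4*2=8, 6*2=12 -> [0, 8, 6, 8, 12] (max |s|=12)
Stage 3 (CLIP -10 28): clip(0,-10,28)=0, clip(8,-10,28)=8, clip(6,-10,28)=6, clip(8,-10,28)=8, clip(12,-10,28)=12 -> [0, 8, 6, 8, 12] (max |s|=12)
Stage 4 (AMPLIFY 2): 0*2=0, 8*2=16, 6*2=12, 8*2=16, 12*2=24 -> [0, 16, 12, 16, 24] (max |s|=24)
Overall max amplitude: 24

Answer: 24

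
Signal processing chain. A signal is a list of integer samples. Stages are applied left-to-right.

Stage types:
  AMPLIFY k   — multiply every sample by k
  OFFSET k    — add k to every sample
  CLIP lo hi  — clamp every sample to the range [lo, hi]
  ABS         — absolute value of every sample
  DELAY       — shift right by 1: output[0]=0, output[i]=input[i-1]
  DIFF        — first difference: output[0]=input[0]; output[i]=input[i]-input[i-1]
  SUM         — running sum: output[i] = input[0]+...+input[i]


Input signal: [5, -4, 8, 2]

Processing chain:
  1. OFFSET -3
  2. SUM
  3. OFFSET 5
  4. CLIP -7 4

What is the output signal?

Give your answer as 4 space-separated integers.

Input: [5, -4, 8, 2]
Stage 1 (OFFSET -3): 5+-3=2, -4+-3=-7, 8+-3=5, 2+-3=-1 -> [2, -7, 5, -1]
Stage 2 (SUM): sum[0..0]=2, sum[0..1]=-5, sum[0..2]=0, sum[0..3]=-1 -> [2, -5, 0, -1]
Stage 3 (OFFSET 5): 2+5=7, -5+5=0, 0+5=5, -1+5=4 -> [7, 0, 5, 4]
Stage 4 (CLIP -7 4): clip(7,-7,4)=4, clip(0,-7,4)=0, clip(5,-7,4)=4, clip(4,-7,4)=4 -> [4, 0, 4, 4]

Answer: 4 0 4 4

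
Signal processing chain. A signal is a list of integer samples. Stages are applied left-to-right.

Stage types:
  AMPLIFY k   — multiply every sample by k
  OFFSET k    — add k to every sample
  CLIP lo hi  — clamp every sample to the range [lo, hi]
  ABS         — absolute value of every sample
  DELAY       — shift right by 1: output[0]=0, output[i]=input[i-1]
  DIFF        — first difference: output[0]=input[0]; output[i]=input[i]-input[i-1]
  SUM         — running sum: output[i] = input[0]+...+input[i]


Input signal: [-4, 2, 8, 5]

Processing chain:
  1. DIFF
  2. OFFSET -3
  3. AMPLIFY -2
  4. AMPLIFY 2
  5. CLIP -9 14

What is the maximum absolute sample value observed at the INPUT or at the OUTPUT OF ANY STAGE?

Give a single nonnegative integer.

Input: [-4, 2, 8, 5] (max |s|=8)
Stage 1 (DIFF): s[0]=-4, 2--4=6, 8-2=6, 5-8=-3 -> [-4, 6, 6, -3] (max |s|=6)
Stage 2 (OFFSET -3): -4+-3=-7, 6+-3=3, 6+-3=3, -3+-3=-6 -> [-7, 3, 3, -6] (max |s|=7)
Stage 3 (AMPLIFY -2): -7*-2=14, 3*-2=-6, 3*-2=-6, -6*-2=12 -> [14, -6, -6, 12] (max |s|=14)
Stage 4 (AMPLIFY 2): 14*2=28, -6*2=-12, -6*2=-12, 12*2=24 -> [28, -12, -12, 24] (max |s|=28)
Stage 5 (CLIP -9 14): clip(28,-9,14)=14, clip(-12,-9,14)=-9, clip(-12,-9,14)=-9, clip(24,-9,14)=14 -> [14, -9, -9, 14] (max |s|=14)
Overall max amplitude: 28

Answer: 28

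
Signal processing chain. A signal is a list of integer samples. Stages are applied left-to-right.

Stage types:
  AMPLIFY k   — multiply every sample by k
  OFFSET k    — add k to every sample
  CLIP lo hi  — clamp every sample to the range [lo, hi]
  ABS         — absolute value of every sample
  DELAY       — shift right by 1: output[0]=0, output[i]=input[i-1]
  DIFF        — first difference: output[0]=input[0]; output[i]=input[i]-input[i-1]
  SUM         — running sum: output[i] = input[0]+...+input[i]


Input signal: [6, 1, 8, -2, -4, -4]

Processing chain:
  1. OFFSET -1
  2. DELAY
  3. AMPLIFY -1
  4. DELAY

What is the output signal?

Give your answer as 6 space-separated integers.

Answer: 0 0 -5 0 -7 3

Derivation:
Input: [6, 1, 8, -2, -4, -4]
Stage 1 (OFFSET -1): 6+-1=5, 1+-1=0, 8+-1=7, -2+-1=-3, -4+-1=-5, -4+-1=-5 -> [5, 0, 7, -3, -5, -5]
Stage 2 (DELAY): [0, 5, 0, 7, -3, -5] = [0, 5, 0, 7, -3, -5] -> [0, 5, 0, 7, -3, -5]
Stage 3 (AMPLIFY -1): 0*-1=0, 5*-1=-5, 0*-1=0, 7*-1=-7, -3*-1=3, -5*-1=5 -> [0, -5, 0, -7, 3, 5]
Stage 4 (DELAY): [0, 0, -5, 0, -7, 3] = [0, 0, -5, 0, -7, 3] -> [0, 0, -5, 0, -7, 3]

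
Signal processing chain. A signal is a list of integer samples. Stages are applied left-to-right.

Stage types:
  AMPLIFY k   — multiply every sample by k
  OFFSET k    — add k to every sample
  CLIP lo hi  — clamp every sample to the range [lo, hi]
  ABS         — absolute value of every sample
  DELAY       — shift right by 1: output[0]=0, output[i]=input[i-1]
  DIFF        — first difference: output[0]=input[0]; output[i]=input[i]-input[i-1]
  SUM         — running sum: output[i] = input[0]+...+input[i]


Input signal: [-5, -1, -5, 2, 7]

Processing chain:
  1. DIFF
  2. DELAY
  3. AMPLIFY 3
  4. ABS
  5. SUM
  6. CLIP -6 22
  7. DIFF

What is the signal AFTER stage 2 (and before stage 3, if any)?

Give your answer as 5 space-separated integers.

Answer: 0 -5 4 -4 7

Derivation:
Input: [-5, -1, -5, 2, 7]
Stage 1 (DIFF): s[0]=-5, -1--5=4, -5--1=-4, 2--5=7, 7-2=5 -> [-5, 4, -4, 7, 5]
Stage 2 (DELAY): [0, -5, 4, -4, 7] = [0, -5, 4, -4, 7] -> [0, -5, 4, -4, 7]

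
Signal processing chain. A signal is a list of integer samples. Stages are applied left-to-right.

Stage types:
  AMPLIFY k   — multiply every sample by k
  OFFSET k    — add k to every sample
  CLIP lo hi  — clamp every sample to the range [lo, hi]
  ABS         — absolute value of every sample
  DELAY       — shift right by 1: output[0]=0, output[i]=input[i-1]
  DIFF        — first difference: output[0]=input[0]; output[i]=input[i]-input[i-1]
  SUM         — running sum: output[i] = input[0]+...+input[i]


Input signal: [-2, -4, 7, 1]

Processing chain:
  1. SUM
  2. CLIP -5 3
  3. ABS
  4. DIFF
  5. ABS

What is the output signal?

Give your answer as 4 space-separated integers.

Input: [-2, -4, 7, 1]
Stage 1 (SUM): sum[0..0]=-2, sum[0..1]=-6, sum[0..2]=1, sum[0..3]=2 -> [-2, -6, 1, 2]
Stage 2 (CLIP -5 3): clip(-2,-5,3)=-2, clip(-6,-5,3)=-5, clip(1,-5,3)=1, clip(2,-5,3)=2 -> [-2, -5, 1, 2]
Stage 3 (ABS): |-2|=2, |-5|=5, |1|=1, |2|=2 -> [2, 5, 1, 2]
Stage 4 (DIFF): s[0]=2, 5-2=3, 1-5=-4, 2-1=1 -> [2, 3, -4, 1]
Stage 5 (ABS): |2|=2, |3|=3, |-4|=4, |1|=1 -> [2, 3, 4, 1]

Answer: 2 3 4 1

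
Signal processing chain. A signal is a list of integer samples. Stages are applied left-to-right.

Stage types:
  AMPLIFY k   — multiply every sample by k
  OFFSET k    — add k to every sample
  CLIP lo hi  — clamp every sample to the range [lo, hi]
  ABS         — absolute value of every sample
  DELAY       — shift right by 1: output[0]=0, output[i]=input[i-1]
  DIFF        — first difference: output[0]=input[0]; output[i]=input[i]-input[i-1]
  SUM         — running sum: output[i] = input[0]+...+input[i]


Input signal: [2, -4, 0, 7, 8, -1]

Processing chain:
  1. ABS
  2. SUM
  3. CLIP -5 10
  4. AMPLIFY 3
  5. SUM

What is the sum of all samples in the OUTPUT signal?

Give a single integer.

Answer: 378

Derivation:
Input: [2, -4, 0, 7, 8, -1]
Stage 1 (ABS): |2|=2, |-4|=4, |0|=0, |7|=7, |8|=8, |-1|=1 -> [2, 4, 0, 7, 8, 1]
Stage 2 (SUM): sum[0..0]=2, sum[0..1]=6, sum[0..2]=6, sum[0..3]=13, sum[0..4]=21, sum[0..5]=22 -> [2, 6, 6, 13, 21, 22]
Stage 3 (CLIP -5 10): clip(2,-5,10)=2, clip(6,-5,10)=6, clip(6,-5,10)=6, clip(13,-5,10)=10, clip(21,-5,10)=10, clip(22,-5,10)=10 -> [2, 6, 6, 10, 10, 10]
Stage 4 (AMPLIFY 3): 2*3=6, 6*3=18, 6*3=18, 10*3=30, 10*3=30, 10*3=30 -> [6, 18, 18, 30, 30, 30]
Stage 5 (SUM): sum[0..0]=6, sum[0..1]=24, sum[0..2]=42, sum[0..3]=72, sum[0..4]=102, sum[0..5]=132 -> [6, 24, 42, 72, 102, 132]
Output sum: 378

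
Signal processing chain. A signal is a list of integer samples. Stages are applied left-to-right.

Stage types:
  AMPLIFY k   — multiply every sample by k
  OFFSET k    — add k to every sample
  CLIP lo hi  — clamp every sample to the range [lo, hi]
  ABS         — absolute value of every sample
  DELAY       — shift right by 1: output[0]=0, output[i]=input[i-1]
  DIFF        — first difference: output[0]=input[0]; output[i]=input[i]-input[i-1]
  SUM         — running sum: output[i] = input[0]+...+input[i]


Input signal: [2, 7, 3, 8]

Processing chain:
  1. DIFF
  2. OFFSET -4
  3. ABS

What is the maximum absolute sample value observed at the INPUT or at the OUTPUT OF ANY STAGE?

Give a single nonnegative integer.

Answer: 8

Derivation:
Input: [2, 7, 3, 8] (max |s|=8)
Stage 1 (DIFF): s[0]=2, 7-2=5, 3-7=-4, 8-3=5 -> [2, 5, -4, 5] (max |s|=5)
Stage 2 (OFFSET -4): 2+-4=-2, 5+-4=1, -4+-4=-8, 5+-4=1 -> [-2, 1, -8, 1] (max |s|=8)
Stage 3 (ABS): |-2|=2, |1|=1, |-8|=8, |1|=1 -> [2, 1, 8, 1] (max |s|=8)
Overall max amplitude: 8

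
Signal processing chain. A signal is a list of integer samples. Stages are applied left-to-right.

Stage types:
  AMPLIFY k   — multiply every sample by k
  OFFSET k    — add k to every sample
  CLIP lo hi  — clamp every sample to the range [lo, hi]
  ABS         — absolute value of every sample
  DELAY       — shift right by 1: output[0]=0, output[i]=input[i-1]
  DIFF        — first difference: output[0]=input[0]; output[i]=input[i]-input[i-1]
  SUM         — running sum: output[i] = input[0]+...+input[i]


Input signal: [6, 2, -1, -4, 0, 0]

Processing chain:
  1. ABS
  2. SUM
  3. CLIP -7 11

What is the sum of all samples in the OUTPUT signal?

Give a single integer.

Answer: 56

Derivation:
Input: [6, 2, -1, -4, 0, 0]
Stage 1 (ABS): |6|=6, |2|=2, |-1|=1, |-4|=4, |0|=0, |0|=0 -> [6, 2, 1, 4, 0, 0]
Stage 2 (SUM): sum[0..0]=6, sum[0..1]=8, sum[0..2]=9, sum[0..3]=13, sum[0..4]=13, sum[0..5]=13 -> [6, 8, 9, 13, 13, 13]
Stage 3 (CLIP -7 11): clip(6,-7,11)=6, clip(8,-7,11)=8, clip(9,-7,11)=9, clip(13,-7,11)=11, clip(13,-7,11)=11, clip(13,-7,11)=11 -> [6, 8, 9, 11, 11, 11]
Output sum: 56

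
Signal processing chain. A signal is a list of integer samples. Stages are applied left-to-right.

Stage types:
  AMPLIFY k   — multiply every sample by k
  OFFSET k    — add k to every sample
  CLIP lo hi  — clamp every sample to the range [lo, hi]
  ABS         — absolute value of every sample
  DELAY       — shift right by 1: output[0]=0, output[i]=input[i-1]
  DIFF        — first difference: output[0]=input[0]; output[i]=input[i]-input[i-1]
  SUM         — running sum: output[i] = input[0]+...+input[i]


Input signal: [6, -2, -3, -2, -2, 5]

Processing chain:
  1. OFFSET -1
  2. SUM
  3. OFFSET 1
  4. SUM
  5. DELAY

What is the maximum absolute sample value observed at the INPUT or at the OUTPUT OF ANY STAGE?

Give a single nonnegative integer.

Answer: 9

Derivation:
Input: [6, -2, -3, -2, -2, 5] (max |s|=6)
Stage 1 (OFFSET -1): 6+-1=5, -2+-1=-3, -3+-1=-4, -2+-1=-3, -2+-1=-3, 5+-1=4 -> [5, -3, -4, -3, -3, 4] (max |s|=5)
Stage 2 (SUM): sum[0..0]=5, sum[0..1]=2, sum[0..2]=-2, sum[0..3]=-5, sum[0..4]=-8, sum[0..5]=-4 -> [5, 2, -2, -5, -8, -4] (max |s|=8)
Stage 3 (OFFSET 1): 5+1=6, 2+1=3, -2+1=-1, -5+1=-4, -8+1=-7, -4+1=-3 -> [6, 3, -1, -4, -7, -3] (max |s|=7)
Stage 4 (SUM): sum[0..0]=6, sum[0..1]=9, sum[0..2]=8, sum[0..3]=4, sum[0..4]=-3, sum[0..5]=-6 -> [6, 9, 8, 4, -3, -6] (max |s|=9)
Stage 5 (DELAY): [0, 6, 9, 8, 4, -3] = [0, 6, 9, 8, 4, -3] -> [0, 6, 9, 8, 4, -3] (max |s|=9)
Overall max amplitude: 9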